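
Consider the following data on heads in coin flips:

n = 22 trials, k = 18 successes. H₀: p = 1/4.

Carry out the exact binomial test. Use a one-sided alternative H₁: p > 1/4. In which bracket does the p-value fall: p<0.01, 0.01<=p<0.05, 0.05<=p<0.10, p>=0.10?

Exact binomial: n=22, k=18, p₀=1/4=0.2500
P(X≥18) from Σ C(n,i)·p₀^i·(1−p₀)^(n−i)
p-value (one-sided, H₁ greater) = 0.00000
→ bracket: p<0.01

p-value bracket: p<0.01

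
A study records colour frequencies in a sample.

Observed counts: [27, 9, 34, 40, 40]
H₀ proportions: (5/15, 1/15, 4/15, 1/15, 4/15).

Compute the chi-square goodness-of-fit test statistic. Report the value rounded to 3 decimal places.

n = 150; E_i = n·p_i = [50.00, 10.00, 40.00, 10.00, 40.00]
χ² = (27−50.00)²/50.00 + (9−10.00)²/10.00 + (34−40.00)²/40.00 + (40−10.00)²/10.00 + (40−40.00)²/40.00 = 101.5800
df = 4

test statistic = 101.580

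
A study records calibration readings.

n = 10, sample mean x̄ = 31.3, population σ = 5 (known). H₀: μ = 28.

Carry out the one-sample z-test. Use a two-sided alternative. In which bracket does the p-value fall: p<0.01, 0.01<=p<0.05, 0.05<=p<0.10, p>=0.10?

SE = σ/√n = 5/√10 = 1.5811
z = (x̄−μ₀)/SE = (31.3−28)/1.5811 = 2.0871
p-value (two-sided) = 0.03688
→ bracket: 0.01<=p<0.05

p-value bracket: 0.01<=p<0.05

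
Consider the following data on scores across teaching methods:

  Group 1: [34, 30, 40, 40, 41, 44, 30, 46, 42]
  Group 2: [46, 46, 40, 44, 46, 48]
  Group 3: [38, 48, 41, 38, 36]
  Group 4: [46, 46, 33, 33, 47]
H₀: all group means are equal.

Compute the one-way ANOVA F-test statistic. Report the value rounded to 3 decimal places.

test statistic = 1.739

Group means [38.56, 45.00, 40.20, 41.00], grand mean 40.920
SSB = Σnᵢ(x̄ᵢ−x̄)² = 152.818; SSW = ΣΣ(x−x̄ᵢ)² = 615.022
MSB = 152.818/3 = 50.9393; MSW = 615.022/21 = 29.2868
F = MSB/MSW = 1.7393
df = (3, 21)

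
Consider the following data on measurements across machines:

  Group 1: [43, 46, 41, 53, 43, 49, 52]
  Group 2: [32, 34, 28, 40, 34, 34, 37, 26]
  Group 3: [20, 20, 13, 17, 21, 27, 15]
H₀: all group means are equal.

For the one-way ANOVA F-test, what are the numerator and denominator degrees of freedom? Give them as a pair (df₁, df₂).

k = 3 groups, N = 22 total
df = (k−1, N−k) = (3−1, 22−3) = (2, 19)

degrees of freedom = [2, 19]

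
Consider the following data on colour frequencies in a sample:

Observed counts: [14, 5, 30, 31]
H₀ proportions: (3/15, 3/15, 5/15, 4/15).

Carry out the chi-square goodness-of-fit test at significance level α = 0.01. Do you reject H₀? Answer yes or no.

reject H₀: yes

n = 80; E_i = n·p_i = [16.00, 16.00, 26.67, 21.33]
χ² = (14−16.00)²/16.00 + (5−16.00)²/16.00 + (30−26.67)²/26.67 + (31−21.33)²/21.33 = 12.6094
df = 3
p-value (upper-tail) = 0.00556
At α=0.01: p < α → reject H₀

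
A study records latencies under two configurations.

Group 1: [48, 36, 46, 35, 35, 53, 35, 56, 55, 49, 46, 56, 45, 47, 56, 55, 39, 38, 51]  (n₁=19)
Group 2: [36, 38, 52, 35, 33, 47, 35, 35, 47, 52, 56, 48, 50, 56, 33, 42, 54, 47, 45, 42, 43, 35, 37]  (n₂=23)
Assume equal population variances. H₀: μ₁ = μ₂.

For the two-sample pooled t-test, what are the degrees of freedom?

df = n₁ + n₂ − 2 = 19 + 23 − 2 = 40

degrees of freedom = 40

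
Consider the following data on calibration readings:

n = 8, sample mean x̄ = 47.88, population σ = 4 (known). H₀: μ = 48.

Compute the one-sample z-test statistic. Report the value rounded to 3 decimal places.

test statistic = -0.085

SE = σ/√n = 4/√8 = 1.4142
z = (x̄−μ₀)/SE = (47.88−48)/1.4142 = -0.0849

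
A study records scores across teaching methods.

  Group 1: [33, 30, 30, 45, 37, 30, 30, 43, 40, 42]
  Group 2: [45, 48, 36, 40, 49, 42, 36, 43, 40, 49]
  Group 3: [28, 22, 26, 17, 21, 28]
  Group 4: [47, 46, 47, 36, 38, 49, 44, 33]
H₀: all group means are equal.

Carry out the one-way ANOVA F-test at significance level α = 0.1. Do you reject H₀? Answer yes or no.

Group means [36.00, 42.80, 23.67, 42.50], grand mean 37.353
SSB = Σnᵢ(x̄ᵢ−x̄)² = 1650.831; SSW = ΣΣ(x−x̄ᵢ)² = 900.933
MSB = 1650.831/3 = 550.2771; MSW = 900.933/30 = 30.0311
F = MSB/MSW = 18.3236
df = (3, 30)
p-value (upper-tail) = 0.00000
At α=0.1: p < α → reject H₀

reject H₀: yes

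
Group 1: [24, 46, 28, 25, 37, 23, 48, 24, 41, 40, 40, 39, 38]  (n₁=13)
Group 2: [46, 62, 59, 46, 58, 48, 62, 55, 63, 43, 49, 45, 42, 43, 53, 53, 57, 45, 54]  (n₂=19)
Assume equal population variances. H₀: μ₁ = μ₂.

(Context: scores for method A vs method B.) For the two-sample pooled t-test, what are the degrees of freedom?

degrees of freedom = 30

df = n₁ + n₂ − 2 = 13 + 19 − 2 = 30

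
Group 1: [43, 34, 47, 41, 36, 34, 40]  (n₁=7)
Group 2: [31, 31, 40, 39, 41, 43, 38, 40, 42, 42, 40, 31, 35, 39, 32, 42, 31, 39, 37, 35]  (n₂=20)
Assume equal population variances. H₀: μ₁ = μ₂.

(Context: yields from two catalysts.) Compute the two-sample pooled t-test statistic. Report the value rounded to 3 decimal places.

x̄₁=39.286, s₁=4.889, n₁=7
x̄₂=37.400, s₂=4.235, n₂=20
s_p² = [6·4.889² + 19·4.235²]/25 = 19.3691
SE = √(s_p²·(1/7+1/20)) = 1.9327
t = (39.286−37.400)/1.9327 = 0.9757
df = 25

test statistic = 0.976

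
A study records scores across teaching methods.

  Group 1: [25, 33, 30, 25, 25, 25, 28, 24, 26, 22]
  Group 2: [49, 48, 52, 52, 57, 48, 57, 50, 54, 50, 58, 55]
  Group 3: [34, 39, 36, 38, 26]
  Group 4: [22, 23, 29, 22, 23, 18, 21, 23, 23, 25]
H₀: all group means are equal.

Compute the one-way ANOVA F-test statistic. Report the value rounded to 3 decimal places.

test statistic = 156.225

Group means [26.30, 52.50, 34.60, 22.90], grand mean 35.000
SSB = Σnᵢ(x̄ᵢ−x̄)² = 5896.800; SSW = ΣΣ(x−x̄ᵢ)² = 415.200
MSB = 5896.800/3 = 1965.6000; MSW = 415.200/33 = 12.5818
F = MSB/MSW = 156.2254
df = (3, 33)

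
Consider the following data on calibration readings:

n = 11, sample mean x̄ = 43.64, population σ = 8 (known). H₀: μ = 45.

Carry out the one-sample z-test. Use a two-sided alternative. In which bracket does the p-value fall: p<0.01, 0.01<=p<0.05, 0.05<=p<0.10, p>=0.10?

SE = σ/√n = 8/√11 = 2.4121
z = (x̄−μ₀)/SE = (43.64−45)/2.4121 = -0.5638
p-value (two-sided) = 0.57287
→ bracket: p>=0.10

p-value bracket: p>=0.10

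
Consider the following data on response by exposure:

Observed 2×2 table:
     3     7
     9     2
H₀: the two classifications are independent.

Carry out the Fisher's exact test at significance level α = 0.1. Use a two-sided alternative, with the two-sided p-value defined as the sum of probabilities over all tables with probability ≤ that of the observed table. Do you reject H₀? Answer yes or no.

reject H₀: yes

Margins: r₁=10, r₂=11, c₁=12, c₂=9, n=21
p_obs = C(10,3)·C(11,9)/C(21,12); sum pmf over tables with pmf ≤ p_obs
p-value (two-sided) = 0.02997
At α=0.1: p < α → reject H₀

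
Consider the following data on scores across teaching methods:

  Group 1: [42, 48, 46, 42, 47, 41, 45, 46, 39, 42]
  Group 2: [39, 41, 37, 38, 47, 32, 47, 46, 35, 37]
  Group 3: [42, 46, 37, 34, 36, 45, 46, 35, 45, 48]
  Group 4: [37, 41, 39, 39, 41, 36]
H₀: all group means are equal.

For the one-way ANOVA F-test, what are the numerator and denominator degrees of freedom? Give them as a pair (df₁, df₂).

degrees of freedom = [3, 32]

k = 4 groups, N = 36 total
df = (k−1, N−k) = (4−1, 36−4) = (3, 32)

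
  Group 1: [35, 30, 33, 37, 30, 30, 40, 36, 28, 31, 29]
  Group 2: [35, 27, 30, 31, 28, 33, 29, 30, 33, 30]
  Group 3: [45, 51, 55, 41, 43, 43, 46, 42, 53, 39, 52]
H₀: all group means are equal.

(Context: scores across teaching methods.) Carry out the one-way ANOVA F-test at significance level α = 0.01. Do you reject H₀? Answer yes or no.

reject H₀: yes

Group means [32.64, 30.60, 46.36], grand mean 36.719
SSB = Σnᵢ(x̄ᵢ−x̄)² = 1580.978; SSW = ΣΣ(x−x̄ᵢ)² = 501.491
MSB = 1580.978/2 = 790.4889; MSW = 501.491/29 = 17.2928
F = MSB/MSW = 45.7121
df = (2, 29)
p-value (upper-tail) = 0.00000
At α=0.01: p < α → reject H₀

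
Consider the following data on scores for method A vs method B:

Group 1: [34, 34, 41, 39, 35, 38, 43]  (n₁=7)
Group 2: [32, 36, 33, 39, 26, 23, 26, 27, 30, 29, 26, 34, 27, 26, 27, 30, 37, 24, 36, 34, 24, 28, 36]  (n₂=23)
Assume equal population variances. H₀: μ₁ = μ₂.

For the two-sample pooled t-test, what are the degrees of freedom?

df = n₁ + n₂ − 2 = 7 + 23 − 2 = 28

degrees of freedom = 28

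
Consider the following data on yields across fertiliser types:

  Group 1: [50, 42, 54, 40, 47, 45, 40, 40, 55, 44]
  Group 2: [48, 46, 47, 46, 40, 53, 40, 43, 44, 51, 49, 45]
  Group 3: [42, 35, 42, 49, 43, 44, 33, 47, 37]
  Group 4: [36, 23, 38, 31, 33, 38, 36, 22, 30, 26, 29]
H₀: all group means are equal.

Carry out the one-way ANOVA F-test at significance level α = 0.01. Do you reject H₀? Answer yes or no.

Group means [45.70, 46.00, 41.33, 31.09], grand mean 41.024
SSB = Σnᵢ(x̄ᵢ−x̄)² = 1601.967; SSW = ΣΣ(x−x̄ᵢ)² = 1021.009
MSB = 1601.967/3 = 533.9890; MSW = 1021.009/38 = 26.8687
F = MSB/MSW = 19.8740
df = (3, 38)
p-value (upper-tail) = 0.00000
At α=0.01: p < α → reject H₀

reject H₀: yes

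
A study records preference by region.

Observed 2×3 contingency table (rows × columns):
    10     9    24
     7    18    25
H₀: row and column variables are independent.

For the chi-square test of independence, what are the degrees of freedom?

df = (r−1)(c−1) = (2−1)·(3−1) = 2

degrees of freedom = 2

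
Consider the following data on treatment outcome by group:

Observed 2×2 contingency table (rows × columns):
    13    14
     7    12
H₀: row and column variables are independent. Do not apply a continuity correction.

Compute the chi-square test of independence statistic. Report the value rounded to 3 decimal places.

test statistic = 0.580

Row totals [27, 19], col totals [20, 26], n=46
χ² = (13−11.74)²/11.74 + (14−15.26)²/15.26 + (7−8.26)²/8.26 + (12−10.74)²/10.74 = 0.5801
df = 1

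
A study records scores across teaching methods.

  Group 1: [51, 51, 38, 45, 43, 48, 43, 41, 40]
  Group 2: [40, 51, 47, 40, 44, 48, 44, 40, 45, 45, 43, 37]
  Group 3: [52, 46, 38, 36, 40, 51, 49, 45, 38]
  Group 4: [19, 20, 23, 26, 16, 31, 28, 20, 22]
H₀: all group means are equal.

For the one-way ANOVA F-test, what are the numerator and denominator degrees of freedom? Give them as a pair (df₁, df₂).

k = 4 groups, N = 39 total
df = (k−1, N−k) = (4−1, 39−4) = (3, 35)

degrees of freedom = [3, 35]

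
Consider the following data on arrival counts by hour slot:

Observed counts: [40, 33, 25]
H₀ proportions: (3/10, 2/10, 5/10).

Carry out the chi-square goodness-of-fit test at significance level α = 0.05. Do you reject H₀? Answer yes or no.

n = 98; E_i = n·p_i = [29.40, 19.60, 49.00]
χ² = (40−29.40)²/29.40 + (33−19.60)²/19.60 + (25−49.00)²/49.00 = 24.7381
df = 2
p-value (upper-tail) = 0.00000
At α=0.05: p < α → reject H₀

reject H₀: yes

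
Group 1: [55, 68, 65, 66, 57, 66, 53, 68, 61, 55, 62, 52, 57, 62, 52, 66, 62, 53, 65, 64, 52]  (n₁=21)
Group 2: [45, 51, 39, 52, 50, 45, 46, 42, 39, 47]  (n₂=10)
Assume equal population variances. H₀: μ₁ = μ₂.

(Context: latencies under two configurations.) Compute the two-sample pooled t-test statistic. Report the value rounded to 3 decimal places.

test statistic = 6.884

x̄₁=60.048, s₁=5.801, n₁=21
x̄₂=45.600, s₂=4.624, n₂=10
s_p² = [20·5.801² + 9·4.624²]/29 = 29.8397
SE = √(s_p²·(1/21+1/10)) = 2.0988
t = (60.048−45.600)/2.0988 = 6.8838
df = 29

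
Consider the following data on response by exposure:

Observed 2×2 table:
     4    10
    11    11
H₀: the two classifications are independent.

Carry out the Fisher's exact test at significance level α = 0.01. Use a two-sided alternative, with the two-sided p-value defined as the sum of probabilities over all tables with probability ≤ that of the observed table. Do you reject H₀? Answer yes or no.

reject H₀: no

Margins: r₁=14, r₂=22, c₁=15, c₂=21, n=36
p_obs = C(14,4)·C(22,11)/C(36,15); sum pmf over tables with pmf ≤ p_obs
p-value (two-sided) = 0.30211
At α=0.01: p ≥ α → fail to reject H₀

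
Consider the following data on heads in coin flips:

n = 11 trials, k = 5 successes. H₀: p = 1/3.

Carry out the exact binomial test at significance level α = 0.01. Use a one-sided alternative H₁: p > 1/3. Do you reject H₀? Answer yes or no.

reject H₀: no

Exact binomial: n=11, k=5, p₀=1/3=0.3333
P(X≥5) from Σ C(n,i)·p₀^i·(1−p₀)^(n−i)
p-value (one-sided, H₁ greater) = 0.28900
At α=0.01: p ≥ α → fail to reject H₀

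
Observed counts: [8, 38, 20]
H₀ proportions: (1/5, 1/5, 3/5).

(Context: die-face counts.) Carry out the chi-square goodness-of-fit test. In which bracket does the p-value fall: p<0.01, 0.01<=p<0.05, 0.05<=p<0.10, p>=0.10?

p-value bracket: p<0.01

n = 66; E_i = n·p_i = [13.20, 13.20, 39.60]
χ² = (8−13.20)²/13.20 + (38−13.20)²/13.20 + (20−39.60)²/39.60 = 58.3434
df = 2
p-value (upper-tail) = 0.00000
→ bracket: p<0.01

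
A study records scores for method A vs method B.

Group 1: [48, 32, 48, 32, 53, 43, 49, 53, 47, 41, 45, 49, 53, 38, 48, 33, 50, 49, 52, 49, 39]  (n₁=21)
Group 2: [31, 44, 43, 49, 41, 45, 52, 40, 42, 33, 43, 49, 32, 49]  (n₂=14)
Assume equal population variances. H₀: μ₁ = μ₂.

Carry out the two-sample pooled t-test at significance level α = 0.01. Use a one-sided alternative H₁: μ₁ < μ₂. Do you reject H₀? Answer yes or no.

reject H₀: no

x̄₁=45.286, s₁=6.879, n₁=21
x̄₂=42.357, s₂=6.605, n₂=14
s_p² = [20·6.879² + 13·6.605²]/33 = 45.8636
SE = √(s_p²·(1/21+1/14)) = 2.3367
t = (45.286−42.357)/2.3367 = 1.2533
df = 33
p-value (one-sided, H₁ less) = 0.89055
At α=0.01: p ≥ α → fail to reject H₀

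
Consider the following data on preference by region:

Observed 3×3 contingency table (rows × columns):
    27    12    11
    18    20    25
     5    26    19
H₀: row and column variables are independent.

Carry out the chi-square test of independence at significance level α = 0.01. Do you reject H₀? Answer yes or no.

Row totals [50, 63, 50], col totals [50, 58, 55], n=163
χ² = (27−15.34)²/15.34 + (12−17.79)²/17.79 + (11−16.87)²/16.87 + (18−19.33)²/19.33 + (20−22.42)²/22.42 + (25−21.26)²/21.26 + (5−15.34)²/15.34 + (26−17.79)²/17.79 + (19−16.87)²/16.87 = 24.8302
df = 4
p-value (upper-tail) = 0.00005
At α=0.01: p < α → reject H₀

reject H₀: yes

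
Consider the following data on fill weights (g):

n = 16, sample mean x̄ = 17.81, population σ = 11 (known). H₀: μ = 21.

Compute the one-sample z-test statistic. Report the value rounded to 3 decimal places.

SE = σ/√n = 11/√16 = 2.7500
z = (x̄−μ₀)/SE = (17.81−21)/2.7500 = -1.1600

test statistic = -1.160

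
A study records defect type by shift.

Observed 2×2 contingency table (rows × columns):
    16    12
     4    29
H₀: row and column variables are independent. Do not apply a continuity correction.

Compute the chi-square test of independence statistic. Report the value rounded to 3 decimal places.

Row totals [28, 33], col totals [20, 41], n=61
χ² = (16−9.18)²/9.18 + (12−18.82)²/18.82 + (4−10.82)²/10.82 + (29−22.18)²/22.18 = 13.9326
df = 1

test statistic = 13.933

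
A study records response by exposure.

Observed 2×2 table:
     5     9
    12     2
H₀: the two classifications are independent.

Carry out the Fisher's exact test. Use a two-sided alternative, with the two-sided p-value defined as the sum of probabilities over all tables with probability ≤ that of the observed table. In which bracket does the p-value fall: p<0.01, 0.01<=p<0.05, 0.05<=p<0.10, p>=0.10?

Margins: r₁=14, r₂=14, c₁=17, c₂=11, n=28
p_obs = C(14,5)·C(14,12)/C(28,17); sum pmf over tables with pmf ≤ p_obs
p-value (two-sided) = 0.01831
→ bracket: 0.01<=p<0.05

p-value bracket: 0.01<=p<0.05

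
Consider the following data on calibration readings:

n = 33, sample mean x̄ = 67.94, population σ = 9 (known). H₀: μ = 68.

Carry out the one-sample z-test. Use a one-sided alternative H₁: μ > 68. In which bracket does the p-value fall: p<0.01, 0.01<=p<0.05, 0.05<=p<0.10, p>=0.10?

p-value bracket: p>=0.10

SE = σ/√n = 9/√33 = 1.5667
z = (x̄−μ₀)/SE = (67.94−68)/1.5667 = -0.0383
p-value (one-sided, H₁ greater) = 0.51527
→ bracket: p>=0.10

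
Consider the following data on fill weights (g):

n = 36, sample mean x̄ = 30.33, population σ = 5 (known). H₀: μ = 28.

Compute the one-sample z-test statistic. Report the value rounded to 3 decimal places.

SE = σ/√n = 5/√36 = 0.8333
z = (x̄−μ₀)/SE = (30.33−28)/0.8333 = 2.7960

test statistic = 2.796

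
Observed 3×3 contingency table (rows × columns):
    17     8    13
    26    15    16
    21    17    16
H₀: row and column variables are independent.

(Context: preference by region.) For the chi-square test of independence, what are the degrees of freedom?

degrees of freedom = 4

df = (r−1)(c−1) = (3−1)·(3−1) = 4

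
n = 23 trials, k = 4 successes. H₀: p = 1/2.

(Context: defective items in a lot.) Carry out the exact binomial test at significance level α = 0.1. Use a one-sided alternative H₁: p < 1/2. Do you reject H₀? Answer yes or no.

Exact binomial: n=23, k=4, p₀=1/2=0.5000
P(X≤4) from Σ C(n,i)·p₀^i·(1−p₀)^(n−i)
p-value (one-sided, H₁ less) = 0.00130
At α=0.1: p < α → reject H₀

reject H₀: yes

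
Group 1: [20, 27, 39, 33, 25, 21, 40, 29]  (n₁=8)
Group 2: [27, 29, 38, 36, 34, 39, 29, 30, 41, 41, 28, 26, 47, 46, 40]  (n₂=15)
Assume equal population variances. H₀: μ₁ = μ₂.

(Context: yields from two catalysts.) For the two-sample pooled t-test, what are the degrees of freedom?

df = n₁ + n₂ − 2 = 8 + 15 − 2 = 21

degrees of freedom = 21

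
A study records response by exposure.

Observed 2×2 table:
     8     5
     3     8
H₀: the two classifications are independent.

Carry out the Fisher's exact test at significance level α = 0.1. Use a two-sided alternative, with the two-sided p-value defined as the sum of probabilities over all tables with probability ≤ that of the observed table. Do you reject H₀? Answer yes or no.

Margins: r₁=13, r₂=11, c₁=11, c₂=13, n=24
p_obs = C(13,8)·C(11,3)/C(24,11); sum pmf over tables with pmf ≤ p_obs
p-value (two-sided) = 0.12280
At α=0.1: p ≥ α → fail to reject H₀

reject H₀: no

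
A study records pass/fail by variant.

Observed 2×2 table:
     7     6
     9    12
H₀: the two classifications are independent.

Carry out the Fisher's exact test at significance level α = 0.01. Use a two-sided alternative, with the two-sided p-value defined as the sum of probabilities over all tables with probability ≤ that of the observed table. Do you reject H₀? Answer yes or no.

Margins: r₁=13, r₂=21, c₁=16, c₂=18, n=34
p_obs = C(13,7)·C(21,9)/C(34,16); sum pmf over tables with pmf ≤ p_obs
p-value (two-sided) = 0.72538
At α=0.01: p ≥ α → fail to reject H₀

reject H₀: no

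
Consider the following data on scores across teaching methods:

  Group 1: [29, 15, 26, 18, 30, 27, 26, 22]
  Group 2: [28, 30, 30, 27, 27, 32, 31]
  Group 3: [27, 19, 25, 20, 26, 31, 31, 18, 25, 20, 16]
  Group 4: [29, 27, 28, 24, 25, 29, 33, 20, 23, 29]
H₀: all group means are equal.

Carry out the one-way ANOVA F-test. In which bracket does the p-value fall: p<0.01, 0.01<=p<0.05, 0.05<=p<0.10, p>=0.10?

p-value bracket: 0.01<=p<0.05

Group means [24.12, 29.29, 23.45, 26.70], grand mean 25.639
SSB = Σnᵢ(x̄ᵢ−x̄)² = 175.175; SSW = ΣΣ(x−x̄ᵢ)² = 615.131
MSB = 175.175/3 = 58.3916; MSW = 615.131/32 = 19.2228
F = MSB/MSW = 3.0376
df = (3, 32)
p-value (upper-tail) = 0.04321
→ bracket: 0.01<=p<0.05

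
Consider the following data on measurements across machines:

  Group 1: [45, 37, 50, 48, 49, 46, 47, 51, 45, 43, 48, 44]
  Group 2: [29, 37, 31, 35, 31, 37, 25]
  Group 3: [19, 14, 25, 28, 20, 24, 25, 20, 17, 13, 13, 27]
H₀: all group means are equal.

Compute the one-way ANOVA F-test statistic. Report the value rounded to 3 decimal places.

test statistic = 93.209

Group means [46.08, 32.14, 20.42], grand mean 33.000
SSB = Σnᵢ(x̄ᵢ−x̄)² = 3959.310; SSW = ΣΣ(x−x̄ᵢ)² = 594.690
MSB = 3959.310/2 = 1979.6548; MSW = 594.690/28 = 21.2389
F = MSB/MSW = 93.2087
df = (2, 28)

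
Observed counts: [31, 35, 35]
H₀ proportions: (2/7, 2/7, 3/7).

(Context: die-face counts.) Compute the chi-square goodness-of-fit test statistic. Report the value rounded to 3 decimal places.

n = 101; E_i = n·p_i = [28.86, 28.86, 43.29]
χ² = (31−28.86)²/28.86 + (35−28.86)²/28.86 + (35−43.29)²/43.29 = 3.0528
df = 2

test statistic = 3.053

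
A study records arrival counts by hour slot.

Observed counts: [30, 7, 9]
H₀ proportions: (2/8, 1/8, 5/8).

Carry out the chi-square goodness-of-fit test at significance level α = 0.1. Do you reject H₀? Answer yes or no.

reject H₀: yes

n = 46; E_i = n·p_i = [11.50, 5.75, 28.75]
χ² = (30−11.50)²/11.50 + (7−5.75)²/5.75 + (9−28.75)²/28.75 = 43.6000
df = 2
p-value (upper-tail) = 0.00000
At α=0.1: p < α → reject H₀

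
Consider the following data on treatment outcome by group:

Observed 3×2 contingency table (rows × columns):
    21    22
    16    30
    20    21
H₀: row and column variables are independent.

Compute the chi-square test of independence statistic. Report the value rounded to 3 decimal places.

Row totals [43, 46, 41], col totals [57, 73], n=130
χ² = (21−18.85)²/18.85 + (22−24.15)²/24.15 + (16−20.17)²/20.17 + (30−25.83)²/25.83 + (20−17.98)²/17.98 + (21−23.02)²/23.02 = 2.3753
df = 2

test statistic = 2.375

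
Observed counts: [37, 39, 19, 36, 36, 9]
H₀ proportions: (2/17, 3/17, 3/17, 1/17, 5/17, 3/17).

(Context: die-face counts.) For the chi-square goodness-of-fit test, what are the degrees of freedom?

degrees of freedom = 5

df = k − 1 = 6 − 1 = 5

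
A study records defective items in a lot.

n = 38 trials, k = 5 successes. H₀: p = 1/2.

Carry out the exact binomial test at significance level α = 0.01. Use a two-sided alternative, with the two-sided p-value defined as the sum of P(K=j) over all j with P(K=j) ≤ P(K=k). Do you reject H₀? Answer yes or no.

reject H₀: yes

Exact binomial: n=38, k=5, p₀=1/2=0.5000
P(X=j) = C(n,j)·p₀^j·(1−p₀)^(n−j); p = Σ P(X=j) over j with P(X=j) ≤ P(X=5)
p-value (two-sided) = 0.00000
At α=0.01: p < α → reject H₀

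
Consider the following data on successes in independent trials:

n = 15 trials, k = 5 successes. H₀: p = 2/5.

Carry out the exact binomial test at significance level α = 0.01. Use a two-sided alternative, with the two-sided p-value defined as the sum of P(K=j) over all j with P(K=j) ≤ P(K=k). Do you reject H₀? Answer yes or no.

Exact binomial: n=15, k=5, p₀=2/5=0.4000
P(X=j) = C(n,j)·p₀^j·(1−p₀)^(n−j); p = Σ P(X=j) over j with P(X=j) ≤ P(X=5)
p-value (two-sided) = 0.79340
At α=0.01: p ≥ α → fail to reject H₀

reject H₀: no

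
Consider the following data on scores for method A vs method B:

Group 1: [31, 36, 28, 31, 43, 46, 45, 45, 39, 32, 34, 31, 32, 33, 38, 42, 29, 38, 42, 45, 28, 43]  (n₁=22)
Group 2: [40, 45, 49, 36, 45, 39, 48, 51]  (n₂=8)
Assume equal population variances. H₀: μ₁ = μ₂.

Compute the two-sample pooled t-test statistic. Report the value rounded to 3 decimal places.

x̄₁=36.864, s₁=6.213, n₁=22
x̄₂=44.125, s₂=5.303, n₂=8
s_p² = [21·6.213² + 7·5.303²]/28 = 35.9809
SE = √(s_p²·(1/22+1/8)) = 2.4765
t = (36.864−44.125)/2.4765 = -2.9321
df = 28

test statistic = -2.932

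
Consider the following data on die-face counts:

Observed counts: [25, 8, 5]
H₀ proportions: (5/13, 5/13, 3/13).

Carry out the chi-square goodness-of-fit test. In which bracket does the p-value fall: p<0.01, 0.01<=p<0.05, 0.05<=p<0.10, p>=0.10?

p-value bracket: p<0.01

n = 38; E_i = n·p_i = [14.62, 14.62, 8.77]
χ² = (25−14.62)²/14.62 + (8−14.62)²/14.62 + (5−8.77)²/8.77 = 11.9930
df = 2
p-value (upper-tail) = 0.00249
→ bracket: p<0.01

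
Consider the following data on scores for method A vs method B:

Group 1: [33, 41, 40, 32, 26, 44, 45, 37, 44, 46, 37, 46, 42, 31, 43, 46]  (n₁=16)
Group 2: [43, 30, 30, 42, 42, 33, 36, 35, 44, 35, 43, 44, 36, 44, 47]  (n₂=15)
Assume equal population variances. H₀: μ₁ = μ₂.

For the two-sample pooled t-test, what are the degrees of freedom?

df = n₁ + n₂ − 2 = 16 + 15 − 2 = 29

degrees of freedom = 29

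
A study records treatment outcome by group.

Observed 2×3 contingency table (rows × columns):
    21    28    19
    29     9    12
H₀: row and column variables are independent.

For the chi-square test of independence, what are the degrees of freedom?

df = (r−1)(c−1) = (2−1)·(3−1) = 2

degrees of freedom = 2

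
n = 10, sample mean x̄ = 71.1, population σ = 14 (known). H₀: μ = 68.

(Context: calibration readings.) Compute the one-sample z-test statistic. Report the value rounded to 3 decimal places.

SE = σ/√n = 14/√10 = 4.4272
z = (x̄−μ₀)/SE = (71.1−68)/4.4272 = 0.7002

test statistic = 0.700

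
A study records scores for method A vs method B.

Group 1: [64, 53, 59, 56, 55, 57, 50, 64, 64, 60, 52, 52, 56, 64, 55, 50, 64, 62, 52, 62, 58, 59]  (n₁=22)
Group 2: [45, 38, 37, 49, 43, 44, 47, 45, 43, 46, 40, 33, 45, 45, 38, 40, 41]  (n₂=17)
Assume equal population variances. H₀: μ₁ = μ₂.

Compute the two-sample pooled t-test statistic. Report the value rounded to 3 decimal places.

test statistic = 10.344

x̄₁=57.636, s₁=4.895, n₁=22
x̄₂=42.294, s₂=4.165, n₂=17
s_p² = [21·4.895² + 16·4.165²]/37 = 21.0978
SE = √(s_p²·(1/22+1/17)) = 1.4833
t = (57.636−42.294)/1.4833 = 10.3436
df = 37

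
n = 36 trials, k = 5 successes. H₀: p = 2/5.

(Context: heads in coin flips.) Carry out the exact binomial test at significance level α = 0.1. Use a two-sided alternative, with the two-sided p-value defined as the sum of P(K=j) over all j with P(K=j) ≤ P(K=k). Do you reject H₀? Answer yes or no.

Exact binomial: n=36, k=5, p₀=2/5=0.4000
P(X=j) = C(n,j)·p₀^j·(1−p₀)^(n−j); p = Σ P(X=j) over j with P(X=j) ≤ P(X=5)
p-value (two-sided) = 0.00099
At α=0.1: p < α → reject H₀

reject H₀: yes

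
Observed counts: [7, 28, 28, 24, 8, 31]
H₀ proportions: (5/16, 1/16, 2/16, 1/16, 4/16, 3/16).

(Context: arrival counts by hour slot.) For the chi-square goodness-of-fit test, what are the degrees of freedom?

degrees of freedom = 5

df = k − 1 = 6 − 1 = 5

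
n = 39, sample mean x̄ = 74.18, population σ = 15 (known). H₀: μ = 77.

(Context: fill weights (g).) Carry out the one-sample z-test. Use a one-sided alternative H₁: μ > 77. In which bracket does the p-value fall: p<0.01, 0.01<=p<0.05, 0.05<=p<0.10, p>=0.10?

SE = σ/√n = 15/√39 = 2.4019
z = (x̄−μ₀)/SE = (74.18−77)/2.4019 = -1.1741
p-value (one-sided, H₁ greater) = 0.87981
→ bracket: p>=0.10

p-value bracket: p>=0.10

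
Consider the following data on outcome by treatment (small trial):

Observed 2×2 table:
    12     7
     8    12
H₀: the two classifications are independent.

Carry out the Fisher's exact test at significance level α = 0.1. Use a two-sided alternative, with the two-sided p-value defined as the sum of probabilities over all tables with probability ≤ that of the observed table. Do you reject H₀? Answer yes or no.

reject H₀: no

Margins: r₁=19, r₂=20, c₁=20, c₂=19, n=39
p_obs = C(19,12)·C(20,8)/C(39,20); sum pmf over tables with pmf ≤ p_obs
p-value (two-sided) = 0.20493
At α=0.1: p ≥ α → fail to reject H₀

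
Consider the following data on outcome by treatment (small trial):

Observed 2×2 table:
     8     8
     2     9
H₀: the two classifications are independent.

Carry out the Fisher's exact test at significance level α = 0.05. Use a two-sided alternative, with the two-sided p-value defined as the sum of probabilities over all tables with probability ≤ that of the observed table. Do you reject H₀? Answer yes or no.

Margins: r₁=16, r₂=11, c₁=10, c₂=17, n=27
p_obs = C(16,8)·C(11,2)/C(27,10); sum pmf over tables with pmf ≤ p_obs
p-value (two-sided) = 0.12413
At α=0.05: p ≥ α → fail to reject H₀

reject H₀: no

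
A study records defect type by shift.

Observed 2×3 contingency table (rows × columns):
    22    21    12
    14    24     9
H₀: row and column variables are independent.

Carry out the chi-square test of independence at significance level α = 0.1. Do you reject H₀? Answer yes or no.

reject H₀: no

Row totals [55, 47], col totals [36, 45, 21], n=102
χ² = (22−19.41)²/19.41 + (21−24.26)²/24.26 + (12−11.32)²/11.32 + (14−16.59)²/16.59 + (24−20.74)²/20.74 + (9−9.68)²/9.68 = 1.7899
df = 2
p-value (upper-tail) = 0.40863
At α=0.1: p ≥ α → fail to reject H₀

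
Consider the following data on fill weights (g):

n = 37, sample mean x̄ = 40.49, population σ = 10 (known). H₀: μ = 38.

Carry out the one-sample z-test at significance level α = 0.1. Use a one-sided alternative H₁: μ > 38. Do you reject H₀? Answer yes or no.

reject H₀: yes

SE = σ/√n = 10/√37 = 1.6440
z = (x̄−μ₀)/SE = (40.49−38)/1.6440 = 1.5146
p-value (one-sided, H₁ greater) = 0.06494
At α=0.1: p < α → reject H₀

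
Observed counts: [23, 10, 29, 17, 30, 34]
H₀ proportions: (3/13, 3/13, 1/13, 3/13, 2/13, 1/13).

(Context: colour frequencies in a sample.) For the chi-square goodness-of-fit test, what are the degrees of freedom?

df = k − 1 = 6 − 1 = 5

degrees of freedom = 5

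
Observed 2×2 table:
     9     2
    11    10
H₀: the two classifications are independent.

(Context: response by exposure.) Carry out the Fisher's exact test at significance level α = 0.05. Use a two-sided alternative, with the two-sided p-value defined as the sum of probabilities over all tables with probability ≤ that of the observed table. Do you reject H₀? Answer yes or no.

reject H₀: no

Margins: r₁=11, r₂=21, c₁=20, c₂=12, n=32
p_obs = C(11,9)·C(21,11)/C(32,20); sum pmf over tables with pmf ≤ p_obs
p-value (two-sided) = 0.13885
At α=0.05: p ≥ α → fail to reject H₀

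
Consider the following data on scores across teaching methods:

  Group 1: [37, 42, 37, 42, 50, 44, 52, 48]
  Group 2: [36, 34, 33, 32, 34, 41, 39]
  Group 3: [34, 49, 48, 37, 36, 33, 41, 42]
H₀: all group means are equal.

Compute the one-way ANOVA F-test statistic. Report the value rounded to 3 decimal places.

test statistic = 4.843

Group means [44.00, 35.57, 40.00], grand mean 40.043
SSB = Σnᵢ(x̄ᵢ−x̄)² = 265.242; SSW = ΣΣ(x−x̄ᵢ)² = 547.714
MSB = 265.242/2 = 132.6211; MSW = 547.714/20 = 27.3857
F = MSB/MSW = 4.8427
df = (2, 20)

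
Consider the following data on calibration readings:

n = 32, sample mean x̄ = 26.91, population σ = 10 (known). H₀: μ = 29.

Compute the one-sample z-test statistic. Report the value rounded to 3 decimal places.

test statistic = -1.182

SE = σ/√n = 10/√32 = 1.7678
z = (x̄−μ₀)/SE = (26.91−29)/1.7678 = -1.1823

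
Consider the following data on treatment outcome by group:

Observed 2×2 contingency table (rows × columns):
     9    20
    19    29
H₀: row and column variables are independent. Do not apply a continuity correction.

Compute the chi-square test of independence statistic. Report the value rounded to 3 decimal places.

test statistic = 0.571

Row totals [29, 48], col totals [28, 49], n=77
χ² = (9−10.55)²/10.55 + (20−18.45)²/18.45 + (19−17.45)²/17.45 + (29−30.55)²/30.55 = 0.5709
df = 1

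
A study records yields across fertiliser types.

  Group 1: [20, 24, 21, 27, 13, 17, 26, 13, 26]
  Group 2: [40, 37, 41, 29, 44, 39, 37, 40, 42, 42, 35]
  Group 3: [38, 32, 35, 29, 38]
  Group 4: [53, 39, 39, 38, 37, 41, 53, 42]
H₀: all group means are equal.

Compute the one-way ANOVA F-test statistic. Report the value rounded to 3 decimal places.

Group means [20.78, 38.73, 34.40, 42.75], grand mean 34.152
SSB = Σnᵢ(x̄ᵢ−x̄)² = 2431.805; SSW = ΣΣ(x−x̄ᵢ)² = 770.437
MSB = 2431.805/3 = 810.6017; MSW = 770.437/29 = 26.5668
F = MSB/MSW = 30.5118
df = (3, 29)

test statistic = 30.512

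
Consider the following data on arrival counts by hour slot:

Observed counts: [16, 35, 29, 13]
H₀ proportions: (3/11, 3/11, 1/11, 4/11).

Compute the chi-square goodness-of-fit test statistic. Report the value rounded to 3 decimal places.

n = 93; E_i = n·p_i = [25.36, 25.36, 8.45, 33.82]
χ² = (16−25.36)²/25.36 + (35−25.36)²/25.36 + (29−8.45)²/8.45 + (13−33.82)²/33.82 = 69.8611
df = 3

test statistic = 69.861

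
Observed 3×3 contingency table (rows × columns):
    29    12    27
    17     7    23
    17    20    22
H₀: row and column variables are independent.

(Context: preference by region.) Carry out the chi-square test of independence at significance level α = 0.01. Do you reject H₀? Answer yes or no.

Row totals [68, 47, 59], col totals [63, 39, 72], n=174
χ² = (29−24.62)²/24.62 + (12−15.24)²/15.24 + (27−28.14)²/28.14 + (17−17.02)²/17.02 + (7−10.53)²/10.53 + (23−19.45)²/19.45 + (17−21.36)²/21.36 + (20−13.22)²/13.22 + (22−24.41)²/24.41 = 7.9501
df = 4
p-value (upper-tail) = 0.09342
At α=0.01: p ≥ α → fail to reject H₀

reject H₀: no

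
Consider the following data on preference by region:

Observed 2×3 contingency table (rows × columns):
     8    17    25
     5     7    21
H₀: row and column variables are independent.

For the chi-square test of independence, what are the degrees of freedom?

degrees of freedom = 2

df = (r−1)(c−1) = (2−1)·(3−1) = 2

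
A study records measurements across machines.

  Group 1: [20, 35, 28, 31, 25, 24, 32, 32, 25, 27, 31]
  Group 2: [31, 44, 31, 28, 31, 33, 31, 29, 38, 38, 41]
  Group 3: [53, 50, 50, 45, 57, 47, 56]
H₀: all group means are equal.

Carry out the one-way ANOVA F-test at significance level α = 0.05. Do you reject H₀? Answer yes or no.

reject H₀: yes

Group means [28.18, 34.09, 51.14], grand mean 35.966
SSB = Σnᵢ(x̄ᵢ−x̄)² = 2317.563; SSW = ΣΣ(x−x̄ᵢ)² = 595.403
MSB = 2317.563/2 = 1158.7815; MSW = 595.403/26 = 22.9001
F = MSB/MSW = 50.6016
df = (2, 26)
p-value (upper-tail) = 0.00000
At α=0.05: p < α → reject H₀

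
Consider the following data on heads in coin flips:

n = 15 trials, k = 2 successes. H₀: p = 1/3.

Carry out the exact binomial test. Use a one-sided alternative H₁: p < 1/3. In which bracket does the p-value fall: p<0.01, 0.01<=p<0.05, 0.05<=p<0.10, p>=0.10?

p-value bracket: 0.05<=p<0.10

Exact binomial: n=15, k=2, p₀=1/3=0.3333
P(X≤2) from Σ C(n,i)·p₀^i·(1−p₀)^(n−i)
p-value (one-sided, H₁ less) = 0.07936
→ bracket: 0.05<=p<0.10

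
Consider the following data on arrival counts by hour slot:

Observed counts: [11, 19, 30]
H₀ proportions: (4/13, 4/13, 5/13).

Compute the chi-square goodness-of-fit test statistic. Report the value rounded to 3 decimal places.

test statistic = 5.108

n = 60; E_i = n·p_i = [18.46, 18.46, 23.08]
χ² = (11−18.46)²/18.46 + (19−18.46)²/18.46 + (30−23.08)²/23.08 = 5.1083
df = 2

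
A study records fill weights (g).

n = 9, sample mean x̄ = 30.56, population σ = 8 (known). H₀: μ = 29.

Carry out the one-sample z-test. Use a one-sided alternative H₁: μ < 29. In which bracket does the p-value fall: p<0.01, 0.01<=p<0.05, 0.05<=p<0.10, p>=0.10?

SE = σ/√n = 8/√9 = 2.6667
z = (x̄−μ₀)/SE = (30.56−29)/2.6667 = 0.5850
p-value (one-sided, H₁ less) = 0.72073
→ bracket: p>=0.10

p-value bracket: p>=0.10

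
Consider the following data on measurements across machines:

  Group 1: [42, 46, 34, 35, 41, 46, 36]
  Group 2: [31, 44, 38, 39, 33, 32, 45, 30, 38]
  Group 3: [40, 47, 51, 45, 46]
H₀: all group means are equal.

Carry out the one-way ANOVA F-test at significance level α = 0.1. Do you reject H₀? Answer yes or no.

Group means [40.00, 36.67, 45.80], grand mean 39.952
SSB = Σnᵢ(x̄ᵢ−x̄)² = 268.152; SSW = ΣΣ(x−x̄ᵢ)² = 460.800
MSB = 268.152/2 = 134.0762; MSW = 460.800/18 = 25.6000
F = MSB/MSW = 5.2374
df = (2, 18)
p-value (upper-tail) = 0.01612
At α=0.1: p < α → reject H₀

reject H₀: yes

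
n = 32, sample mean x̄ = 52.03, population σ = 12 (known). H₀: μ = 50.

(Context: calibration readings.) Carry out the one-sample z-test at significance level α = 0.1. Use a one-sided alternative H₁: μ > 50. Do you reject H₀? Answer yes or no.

reject H₀: no

SE = σ/√n = 12/√32 = 2.1213
z = (x̄−μ₀)/SE = (52.03−50)/2.1213 = 0.9570
p-value (one-sided, H₁ greater) = 0.16930
At α=0.1: p ≥ α → fail to reject H₀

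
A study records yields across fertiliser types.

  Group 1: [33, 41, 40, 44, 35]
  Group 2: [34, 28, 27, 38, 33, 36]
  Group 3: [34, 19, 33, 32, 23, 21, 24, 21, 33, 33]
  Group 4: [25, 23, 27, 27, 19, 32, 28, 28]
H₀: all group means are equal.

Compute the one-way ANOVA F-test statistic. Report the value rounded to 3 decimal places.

test statistic = 8.092

Group means [38.60, 32.67, 27.30, 26.12], grand mean 30.034
SSB = Σnᵢ(x̄ᵢ−x̄)² = 605.457; SSW = ΣΣ(x−x̄ᵢ)² = 623.508
MSB = 605.457/3 = 201.8191; MSW = 623.508/25 = 24.9403
F = MSB/MSW = 8.0921
df = (3, 25)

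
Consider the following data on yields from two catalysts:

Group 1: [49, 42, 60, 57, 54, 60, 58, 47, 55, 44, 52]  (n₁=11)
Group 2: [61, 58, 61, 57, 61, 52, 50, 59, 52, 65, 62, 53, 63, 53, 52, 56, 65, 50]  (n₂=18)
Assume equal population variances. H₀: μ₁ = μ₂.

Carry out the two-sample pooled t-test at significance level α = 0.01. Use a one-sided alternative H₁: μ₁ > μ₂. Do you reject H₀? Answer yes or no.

reject H₀: no

x̄₁=52.545, s₁=6.299, n₁=11
x̄₂=57.222, s₂=5.128, n₂=18
s_p² = [10·6.299² + 17·5.128²]/27 = 31.2533
SE = √(s_p²·(1/11+1/18)) = 2.1395
t = (52.545−57.222)/2.1395 = -2.1859
df = 27
p-value (one-sided, H₁ greater) = 0.98117
At α=0.01: p ≥ α → fail to reject H₀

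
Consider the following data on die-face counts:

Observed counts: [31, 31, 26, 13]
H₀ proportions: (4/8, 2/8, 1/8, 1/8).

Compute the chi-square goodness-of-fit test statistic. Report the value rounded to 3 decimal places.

n = 101; E_i = n·p_i = [50.50, 25.25, 12.62, 12.62]
χ² = (31−50.50)²/50.50 + (31−25.25)²/25.25 + (26−12.62)²/12.62 + (13−12.62)²/12.62 = 23.0198
df = 3

test statistic = 23.020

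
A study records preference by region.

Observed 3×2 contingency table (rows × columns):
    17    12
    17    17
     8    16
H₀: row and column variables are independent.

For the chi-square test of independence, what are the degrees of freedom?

df = (r−1)(c−1) = (3−1)·(2−1) = 2

degrees of freedom = 2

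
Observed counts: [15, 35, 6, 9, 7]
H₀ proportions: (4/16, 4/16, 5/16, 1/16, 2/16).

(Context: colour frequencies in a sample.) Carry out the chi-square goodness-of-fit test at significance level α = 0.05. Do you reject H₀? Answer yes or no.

reject H₀: yes

n = 72; E_i = n·p_i = [18.00, 18.00, 22.50, 4.50, 9.00]
χ² = (15−18.00)²/18.00 + (35−18.00)²/18.00 + (6−22.50)²/22.50 + (9−4.50)²/4.50 + (7−9.00)²/9.00 = 33.6000
df = 4
p-value (upper-tail) = 0.00000
At α=0.05: p < α → reject H₀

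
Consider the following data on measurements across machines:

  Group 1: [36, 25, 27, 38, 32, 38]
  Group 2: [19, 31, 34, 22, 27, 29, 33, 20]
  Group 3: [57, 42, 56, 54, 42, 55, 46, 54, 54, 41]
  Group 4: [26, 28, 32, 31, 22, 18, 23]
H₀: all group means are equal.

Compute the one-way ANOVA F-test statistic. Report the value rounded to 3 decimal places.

Group means [32.67, 26.88, 50.10, 25.71], grand mean 35.226
SSB = Σnᵢ(x̄ᵢ−x̄)² = 3442.882; SSW = ΣΣ(x−x̄ᵢ)² = 938.537
MSB = 3442.882/3 = 1147.6275; MSW = 938.537/27 = 34.7606
F = MSB/MSW = 33.0152
df = (3, 27)

test statistic = 33.015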